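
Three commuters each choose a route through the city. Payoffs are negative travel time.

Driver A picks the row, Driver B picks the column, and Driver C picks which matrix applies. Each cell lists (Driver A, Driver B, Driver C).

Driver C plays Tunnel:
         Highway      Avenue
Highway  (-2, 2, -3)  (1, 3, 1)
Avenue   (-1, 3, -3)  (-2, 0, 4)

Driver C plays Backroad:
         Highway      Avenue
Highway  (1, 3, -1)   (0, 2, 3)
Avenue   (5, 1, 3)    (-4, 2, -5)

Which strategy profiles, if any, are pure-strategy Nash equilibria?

There is no pure-strategy Nash equilibrium.

(Highway, Highway, Tunnel): Driver A can switch to Avenue (-2 → -1). Not NE.
(Highway, Highway, Backroad): Driver A can switch to Avenue (1 → 5). Not NE.
(Highway, Avenue, Tunnel): Driver C can switch to Backroad (1 → 3). Not NE.
(Highway, Avenue, Backroad): Driver B can switch to Highway (2 → 3). Not NE.
(Avenue, Highway, Tunnel): Driver C can switch to Backroad (-3 → 3). Not NE.
(Avenue, Highway, Backroad): Driver B can switch to Avenue (1 → 2). Not NE.
(Avenue, Avenue, Tunnel): Driver A can switch to Highway (-2 → 1). Not NE.
(Avenue, Avenue, Backroad): Driver A can switch to Highway (-4 → 0). Not NE.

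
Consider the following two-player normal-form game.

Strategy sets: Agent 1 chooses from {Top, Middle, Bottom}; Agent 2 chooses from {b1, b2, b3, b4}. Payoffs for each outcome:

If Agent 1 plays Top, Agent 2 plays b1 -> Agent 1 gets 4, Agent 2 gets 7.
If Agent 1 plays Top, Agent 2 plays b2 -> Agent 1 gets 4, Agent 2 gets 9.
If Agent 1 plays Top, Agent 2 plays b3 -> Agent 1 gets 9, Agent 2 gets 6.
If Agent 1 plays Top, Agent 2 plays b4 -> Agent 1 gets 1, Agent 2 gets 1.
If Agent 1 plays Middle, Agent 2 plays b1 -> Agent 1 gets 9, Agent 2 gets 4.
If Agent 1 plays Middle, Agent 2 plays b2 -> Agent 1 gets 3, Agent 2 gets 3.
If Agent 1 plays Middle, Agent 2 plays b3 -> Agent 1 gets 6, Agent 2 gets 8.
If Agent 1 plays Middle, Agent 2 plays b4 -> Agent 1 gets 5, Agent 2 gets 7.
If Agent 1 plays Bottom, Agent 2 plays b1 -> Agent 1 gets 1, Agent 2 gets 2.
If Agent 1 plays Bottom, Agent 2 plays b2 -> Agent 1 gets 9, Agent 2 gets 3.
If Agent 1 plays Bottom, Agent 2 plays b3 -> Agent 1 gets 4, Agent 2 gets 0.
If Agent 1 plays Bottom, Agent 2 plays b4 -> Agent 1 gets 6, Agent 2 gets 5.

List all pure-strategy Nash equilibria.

(Top, b1): Agent 1 can switch to Middle (4 → 9). Not NE.
(Top, b2): Agent 1 can switch to Bottom (4 → 9). Not NE.
(Top, b3): Agent 2 can switch to b1 (6 → 7). Not NE.
(Top, b4): Agent 1 can switch to Middle (1 → 5). Not NE.
(Middle, b1): Agent 2 can switch to b3 (4 → 8). Not NE.
(Middle, b2): Agent 1 can switch to Top (3 → 4). Not NE.
(Middle, b3): Agent 1 can switch to Top (6 → 9). Not NE.
(Middle, b4): Agent 1 can switch to Bottom (5 → 6). Not NE.
(Bottom, b1): Agent 1 can switch to Top (1 → 4). Not NE.
(Bottom, b2): Agent 2 can switch to b4 (3 → 5). Not NE.
(Bottom, b4): Agent 1 gets 6, best alternative 5; Agent 2 gets 5, best alternative 3. No profitable deviation — NE.
(The remaining 1 profile has a profitable deviation by the same check.)

(Bottom, b4)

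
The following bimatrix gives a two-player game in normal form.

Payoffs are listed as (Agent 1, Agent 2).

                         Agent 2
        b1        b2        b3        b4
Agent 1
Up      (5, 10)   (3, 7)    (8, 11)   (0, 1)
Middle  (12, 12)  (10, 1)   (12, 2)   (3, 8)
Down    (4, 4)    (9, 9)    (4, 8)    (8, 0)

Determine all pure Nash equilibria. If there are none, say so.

Agent 1 against b1: payoffs 5, 12, 4 → best response Middle.
Agent 1 against b2: payoffs 3, 10, 9 → best response Middle.
Agent 1 against b3: payoffs 8, 12, 4 → best response Middle.
Agent 1 against b4: payoffs 0, 3, 8 → best response Down.
Agent 2 against Up: payoffs 10, 7, 11, 1 → best response b3.
Agent 2 against Middle: payoffs 12, 1, 2, 8 → best response b1.
Agent 2 against Down: payoffs 4, 9, 8, 0 → best response b2.
Mutual best responses: (Middle, b1).

(Middle, b1)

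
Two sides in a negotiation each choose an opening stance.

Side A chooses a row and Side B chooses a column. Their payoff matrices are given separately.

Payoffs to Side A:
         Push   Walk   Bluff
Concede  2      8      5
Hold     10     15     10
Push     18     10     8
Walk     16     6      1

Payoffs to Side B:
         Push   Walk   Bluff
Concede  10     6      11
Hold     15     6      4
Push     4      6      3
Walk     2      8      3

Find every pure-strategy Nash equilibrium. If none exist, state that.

For each strategy profile, look for a profitable unilateral deviation.
(Concede, Push): Side A can switch to Hold (2 → 10). Not NE.
(Concede, Walk): Side A can switch to Hold (8 → 15). Not NE.
(Concede, Bluff): Side A can switch to Hold (5 → 10). Not NE.
(Hold, Push): Side A can switch to Push (10 → 18). Not NE.
(Hold, Walk): Side B can switch to Push (6 → 15). Not NE.
(Hold, Bluff): Side B can switch to Push (4 → 15). Not NE.
(The remaining 6 profiles each have a profitable deviation by the same check.)

No pure-strategy Nash equilibrium.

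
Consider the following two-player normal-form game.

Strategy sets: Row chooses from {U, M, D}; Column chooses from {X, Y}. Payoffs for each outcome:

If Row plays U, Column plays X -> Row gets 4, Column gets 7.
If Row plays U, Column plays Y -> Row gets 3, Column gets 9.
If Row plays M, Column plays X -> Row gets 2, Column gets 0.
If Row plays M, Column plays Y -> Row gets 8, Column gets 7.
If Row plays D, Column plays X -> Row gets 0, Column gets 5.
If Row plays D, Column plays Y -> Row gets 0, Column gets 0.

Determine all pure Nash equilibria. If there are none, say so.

Mark each player's best response to every combination of opponents' strategies; a profile where every player is best-responding is a pure Nash equilibrium.
Row against X: payoffs 4, 2, 0 → best response U.
Row against Y: payoffs 3, 8, 0 → best response M.
Column against U: payoffs 7, 9 → best response Y.
Column against M: payoffs 0, 7 → best response Y.
Column against D: payoffs 5, 0 → best response X.
Mutual best responses: (M, Y).

Pure NE: (M, Y)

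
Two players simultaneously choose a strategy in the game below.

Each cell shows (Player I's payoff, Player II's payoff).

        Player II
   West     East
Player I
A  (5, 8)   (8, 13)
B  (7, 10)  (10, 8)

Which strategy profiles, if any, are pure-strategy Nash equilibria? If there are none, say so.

(B, West)

Player I against West: payoffs 5, 7 → best response B.
Player I against East: payoffs 8, 10 → best response B.
Player II against A: payoffs 8, 13 → best response East.
Player II against B: payoffs 10, 8 → best response West.
Mutual best responses: (B, West).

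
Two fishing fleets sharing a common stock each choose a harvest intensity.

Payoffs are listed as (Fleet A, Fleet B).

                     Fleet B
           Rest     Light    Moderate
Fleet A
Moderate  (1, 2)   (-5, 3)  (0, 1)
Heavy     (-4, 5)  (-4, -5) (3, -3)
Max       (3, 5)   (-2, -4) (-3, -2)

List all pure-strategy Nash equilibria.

(Moderate, Rest): Fleet A can switch to Max (1 → 3). Not NE.
(Moderate, Light): Fleet A can switch to Heavy (-5 → -4). Not NE.
(Moderate, Moderate): Fleet A can switch to Heavy (0 → 3). Not NE.
(Heavy, Rest): Fleet A can switch to Moderate (-4 → 1). Not NE.
(Heavy, Light): Fleet A can switch to Max (-4 → -2). Not NE.
(Heavy, Moderate): Fleet B can switch to Rest (-3 → 5). Not NE.
(Max, Rest): Fleet A gets 3, best alternative 1; Fleet B gets 5, best alternative -2. No profitable deviation — NE.
(Max, Light): Fleet B can switch to Rest (-4 → 5). Not NE.
(Max, Moderate): Fleet A can switch to Moderate (-3 → 0). Not NE.

Pure NE: (Max, Rest)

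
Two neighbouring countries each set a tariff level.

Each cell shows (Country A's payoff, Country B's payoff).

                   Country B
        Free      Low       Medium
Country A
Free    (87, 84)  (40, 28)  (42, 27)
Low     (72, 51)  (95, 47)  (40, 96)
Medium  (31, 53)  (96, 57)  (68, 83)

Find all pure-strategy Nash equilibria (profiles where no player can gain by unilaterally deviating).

Pure-strategy Nash equilibria: (Free, Free) and (Medium, Medium)

(Free, Free): Country A gets 87, best alternative 72; Country B gets 84, best alternative 28. No profitable deviation — NE.
(Free, Low): Country A can switch to Low (40 → 95). Not NE.
(Free, Medium): Country A can switch to Medium (42 → 68). Not NE.
(Low, Free): Country A can switch to Free (72 → 87). Not NE.
(Low, Low): Country A can switch to Medium (95 → 96). Not NE.
(Low, Medium): Country A can switch to Free (40 → 42). Not NE.
(Medium, Free): Country A can switch to Free (31 → 87). Not NE.
(Medium, Low): Country B can switch to Medium (57 → 83). Not NE.
(Medium, Medium): Country A gets 68, best alternative 42; Country B gets 83, best alternative 57. No profitable deviation — NE.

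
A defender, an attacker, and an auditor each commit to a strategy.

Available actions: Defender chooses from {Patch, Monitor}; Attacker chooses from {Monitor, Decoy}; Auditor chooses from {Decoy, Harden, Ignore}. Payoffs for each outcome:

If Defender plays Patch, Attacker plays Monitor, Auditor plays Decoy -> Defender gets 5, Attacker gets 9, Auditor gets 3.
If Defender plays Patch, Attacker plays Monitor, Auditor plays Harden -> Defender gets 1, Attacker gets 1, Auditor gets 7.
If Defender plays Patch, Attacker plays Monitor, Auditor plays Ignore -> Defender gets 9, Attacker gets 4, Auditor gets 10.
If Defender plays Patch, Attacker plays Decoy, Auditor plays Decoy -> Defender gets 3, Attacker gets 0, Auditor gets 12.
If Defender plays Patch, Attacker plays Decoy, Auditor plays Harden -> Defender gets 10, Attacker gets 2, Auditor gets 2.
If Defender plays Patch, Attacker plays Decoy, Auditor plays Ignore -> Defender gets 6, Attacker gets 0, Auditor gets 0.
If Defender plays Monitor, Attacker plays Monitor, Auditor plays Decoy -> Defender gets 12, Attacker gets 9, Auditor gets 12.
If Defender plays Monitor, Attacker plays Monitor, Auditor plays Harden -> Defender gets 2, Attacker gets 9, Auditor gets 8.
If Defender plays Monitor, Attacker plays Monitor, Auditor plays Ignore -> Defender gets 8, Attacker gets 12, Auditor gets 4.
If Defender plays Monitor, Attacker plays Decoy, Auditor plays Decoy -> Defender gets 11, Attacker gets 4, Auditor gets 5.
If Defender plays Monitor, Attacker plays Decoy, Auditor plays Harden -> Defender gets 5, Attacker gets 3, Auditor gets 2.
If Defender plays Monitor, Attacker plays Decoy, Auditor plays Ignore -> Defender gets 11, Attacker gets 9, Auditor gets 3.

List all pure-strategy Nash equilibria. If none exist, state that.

(Patch, Monitor, Decoy): Defender can switch to Monitor (5 → 12). Not NE.
(Patch, Monitor, Harden): Defender can switch to Monitor (1 → 2). Not NE.
(Patch, Monitor, Ignore): Defender gets 9, best alternative 8; Attacker gets 4, best alternative 0; Auditor gets 10, best alternative 7. No profitable deviation — NE.
(Patch, Decoy, Decoy): Defender can switch to Monitor (3 → 11). Not NE.
(Patch, Decoy, Harden): Auditor can switch to Decoy (2 → 12). Not NE.
(Patch, Decoy, Ignore): Defender can switch to Monitor (6 → 11). Not NE.
(Monitor, Monitor, Decoy): Defender gets 12, best alternative 5; Attacker gets 9, best alternative 4; Auditor gets 12, best alternative 8. No profitable deviation — NE.
(Monitor, Monitor, Harden): Auditor can switch to Decoy (8 → 12). Not NE.
(Monitor, Monitor, Ignore): Defender can switch to Patch (8 → 9). Not NE.
(Monitor, Decoy, Decoy): Attacker can switch to Monitor (4 → 9). Not NE.
(Monitor, Decoy, Harden): Defender can switch to Patch (5 → 10). Not NE.
(Monitor, Decoy, Ignore): Attacker can switch to Monitor (9 → 12). Not NE.

Pure-strategy Nash equilibria: (Patch, Monitor, Ignore) and (Monitor, Monitor, Decoy)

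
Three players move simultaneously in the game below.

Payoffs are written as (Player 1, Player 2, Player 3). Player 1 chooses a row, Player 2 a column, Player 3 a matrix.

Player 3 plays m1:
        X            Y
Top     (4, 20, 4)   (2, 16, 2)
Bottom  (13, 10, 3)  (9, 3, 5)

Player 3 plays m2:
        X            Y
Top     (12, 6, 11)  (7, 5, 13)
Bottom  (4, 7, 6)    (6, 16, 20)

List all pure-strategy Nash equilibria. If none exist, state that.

The unique pure-strategy Nash equilibrium is (Top, X, m2).

Player 1 against (X, m1): payoffs 4, 13 → best response Bottom.
Player 1 against (X, m2): payoffs 12, 4 → best response Top.
Player 1 against (Y, m1): payoffs 2, 9 → best response Bottom.
Player 1 against (Y, m2): payoffs 7, 6 → best response Top.
Player 2 against (Top, m1): payoffs 20, 16 → best response X.
Player 2 against (Top, m2): payoffs 6, 5 → best response X.
Player 2 against (Bottom, m1): payoffs 10, 3 → best response X.
Player 2 against (Bottom, m2): payoffs 7, 16 → best response Y.
Player 3 against (Top, X): payoffs 4, 11 → best response m2.
Player 3 against (Top, Y): payoffs 2, 13 → best response m2.
Player 3 against (Bottom, X): payoffs 3, 6 → best response m2.
Player 3 against (Bottom, Y): payoffs 5, 20 → best response m2.
Mutual best responses: (Top, X, m2).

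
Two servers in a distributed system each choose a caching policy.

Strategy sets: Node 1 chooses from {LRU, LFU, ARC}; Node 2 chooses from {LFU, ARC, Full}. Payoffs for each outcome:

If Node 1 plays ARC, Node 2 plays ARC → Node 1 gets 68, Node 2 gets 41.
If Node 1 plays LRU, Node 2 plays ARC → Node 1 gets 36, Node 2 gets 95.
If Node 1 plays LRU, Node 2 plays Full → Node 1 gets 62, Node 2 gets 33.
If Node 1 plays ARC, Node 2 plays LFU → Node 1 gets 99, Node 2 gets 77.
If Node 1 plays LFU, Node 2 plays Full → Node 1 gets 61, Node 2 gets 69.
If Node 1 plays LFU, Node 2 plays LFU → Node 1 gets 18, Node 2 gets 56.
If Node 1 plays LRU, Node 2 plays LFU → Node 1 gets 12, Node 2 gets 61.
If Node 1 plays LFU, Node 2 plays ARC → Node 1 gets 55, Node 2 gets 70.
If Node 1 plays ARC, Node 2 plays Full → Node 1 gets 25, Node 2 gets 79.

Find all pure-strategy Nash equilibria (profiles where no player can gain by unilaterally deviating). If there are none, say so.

Check each profile: it is a Nash equilibrium iff no player can strictly gain by switching unilaterally.
(LRU, LFU): Node 1 can switch to LFU (12 → 18). Not NE.
(LRU, ARC): Node 1 can switch to LFU (36 → 55). Not NE.
(LRU, Full): Node 2 can switch to LFU (33 → 61). Not NE.
(LFU, LFU): Node 1 can switch to ARC (18 → 99). Not NE.
(LFU, ARC): Node 1 can switch to ARC (55 → 68). Not NE.
(LFU, Full): Node 1 can switch to LRU (61 → 62). Not NE.
(The remaining 3 profiles each have a profitable deviation by the same check.)

none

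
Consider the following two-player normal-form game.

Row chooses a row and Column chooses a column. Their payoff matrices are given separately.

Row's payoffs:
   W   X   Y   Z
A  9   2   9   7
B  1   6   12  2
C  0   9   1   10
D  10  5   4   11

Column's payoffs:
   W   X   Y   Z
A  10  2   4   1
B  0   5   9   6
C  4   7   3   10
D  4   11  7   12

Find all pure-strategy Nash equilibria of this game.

(A, W): Row can switch to D (9 → 10). Not NE.
(A, X): Row can switch to B (2 → 6). Not NE.
(A, Y): Row can switch to B (9 → 12). Not NE.
(A, Z): Row can switch to C (7 → 10). Not NE.
(B, W): Row can switch to A (1 → 9). Not NE.
(B, X): Row can switch to C (6 → 9). Not NE.
(B, Y): Row gets 12, best alternative 9; Column gets 9, best alternative 6. No profitable deviation — NE.
(D, Z): Row gets 11, best alternative 10; Column gets 12, best alternative 11. No profitable deviation — NE.
(The remaining 8 profiles each have a profitable deviation by the same check.)

Pure-strategy Nash equilibria: (B, Y) and (D, Z)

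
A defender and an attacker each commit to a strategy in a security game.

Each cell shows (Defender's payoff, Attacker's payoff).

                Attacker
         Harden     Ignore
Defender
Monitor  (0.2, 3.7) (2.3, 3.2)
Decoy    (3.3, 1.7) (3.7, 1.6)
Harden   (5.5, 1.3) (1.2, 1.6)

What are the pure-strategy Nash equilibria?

No pure-strategy Nash equilibrium.

Defender against Harden: payoffs 0.2, 3.3, 5.5 → best response Harden.
Defender against Ignore: payoffs 2.3, 3.7, 1.2 → best response Decoy.
Attacker against Monitor: payoffs 3.7, 3.2 → best response Harden.
Attacker against Decoy: payoffs 1.7, 1.6 → best response Harden.
Attacker against Harden: payoffs 1.3, 1.6 → best response Ignore.
No profile is a mutual best response for all players.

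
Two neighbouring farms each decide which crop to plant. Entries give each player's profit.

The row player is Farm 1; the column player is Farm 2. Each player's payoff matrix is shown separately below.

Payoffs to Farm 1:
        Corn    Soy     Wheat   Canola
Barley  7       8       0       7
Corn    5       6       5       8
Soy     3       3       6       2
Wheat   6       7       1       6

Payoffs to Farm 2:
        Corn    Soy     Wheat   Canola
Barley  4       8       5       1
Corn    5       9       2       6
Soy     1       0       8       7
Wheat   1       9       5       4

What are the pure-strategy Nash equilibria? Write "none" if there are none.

Pure-strategy Nash equilibria: (Barley, Soy); (Soy, Wheat)

For each strategy profile, look for a profitable unilateral deviation.
(Barley, Corn): Farm 2 can switch to Soy (4 → 8). Not NE.
(Barley, Soy): Farm 1 gets 8, best alternative 7; Farm 2 gets 8, best alternative 5. No profitable deviation — NE.
(Barley, Wheat): Farm 1 can switch to Corn (0 → 5). Not NE.
(Barley, Canola): Farm 1 can switch to Corn (7 → 8). Not NE.
(Corn, Corn): Farm 1 can switch to Barley (5 → 7). Not NE.
(Corn, Soy): Farm 1 can switch to Barley (6 → 8). Not NE.
(Corn, Wheat): Farm 1 can switch to Soy (5 → 6). Not NE.
(Corn, Canola): Farm 2 can switch to Soy (6 → 9). Not NE.
(Soy, Corn): Farm 1 can switch to Barley (3 → 7). Not NE.
(Soy, Wheat): Farm 1 gets 6, best alternative 5; Farm 2 gets 8, best alternative 7. No profitable deviation — NE.
(The remaining 6 profiles each have a profitable deviation by the same check.)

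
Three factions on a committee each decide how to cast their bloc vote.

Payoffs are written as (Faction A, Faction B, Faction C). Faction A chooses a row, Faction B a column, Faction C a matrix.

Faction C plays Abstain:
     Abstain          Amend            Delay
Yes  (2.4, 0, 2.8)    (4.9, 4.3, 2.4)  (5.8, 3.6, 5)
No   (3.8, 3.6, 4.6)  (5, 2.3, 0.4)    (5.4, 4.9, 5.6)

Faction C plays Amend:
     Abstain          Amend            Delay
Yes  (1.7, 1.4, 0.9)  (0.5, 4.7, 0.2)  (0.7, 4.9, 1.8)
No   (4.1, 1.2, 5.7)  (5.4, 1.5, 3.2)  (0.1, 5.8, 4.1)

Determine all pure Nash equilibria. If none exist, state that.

This game has no pure Nash equilibrium.

Faction A against (Abstain, Abstain): payoffs 2.4, 3.8 → best response No.
Faction A against (Abstain, Amend): payoffs 1.7, 4.1 → best response No.
Faction A against (Amend, Abstain): payoffs 4.9, 5 → best response No.
Faction A against (Amend, Amend): payoffs 0.5, 5.4 → best response No.
Faction A against (Delay, Abstain): payoffs 5.8, 5.4 → best response Yes.
Faction A against (Delay, Amend): payoffs 0.7, 0.1 → best response Yes.
Faction B against (Yes, Abstain): payoffs 0, 4.3, 3.6 → best response Amend.
Faction B against (Yes, Amend): payoffs 1.4, 4.7, 4.9 → best response Delay.
Faction B against (No, Abstain): payoffs 3.6, 2.3, 4.9 → best response Delay.
Faction B against (No, Amend): payoffs 1.2, 1.5, 5.8 → best response Delay.
Faction C against (Yes, Abstain): payoffs 2.8, 0.9 → best response Abstain.
Faction C against (Yes, Amend): payoffs 2.4, 0.2 → best response Abstain.
Faction C against (Yes, Delay): payoffs 5, 1.8 → best response Abstain.
Faction C against (No, Abstain): payoffs 4.6, 5.7 → best response Amend.
Faction C against (No, Amend): payoffs 0.4, 3.2 → best response Amend.
Faction C against (No, Delay): payoffs 5.6, 4.1 → best response Abstain.
No profile is a mutual best response for all players.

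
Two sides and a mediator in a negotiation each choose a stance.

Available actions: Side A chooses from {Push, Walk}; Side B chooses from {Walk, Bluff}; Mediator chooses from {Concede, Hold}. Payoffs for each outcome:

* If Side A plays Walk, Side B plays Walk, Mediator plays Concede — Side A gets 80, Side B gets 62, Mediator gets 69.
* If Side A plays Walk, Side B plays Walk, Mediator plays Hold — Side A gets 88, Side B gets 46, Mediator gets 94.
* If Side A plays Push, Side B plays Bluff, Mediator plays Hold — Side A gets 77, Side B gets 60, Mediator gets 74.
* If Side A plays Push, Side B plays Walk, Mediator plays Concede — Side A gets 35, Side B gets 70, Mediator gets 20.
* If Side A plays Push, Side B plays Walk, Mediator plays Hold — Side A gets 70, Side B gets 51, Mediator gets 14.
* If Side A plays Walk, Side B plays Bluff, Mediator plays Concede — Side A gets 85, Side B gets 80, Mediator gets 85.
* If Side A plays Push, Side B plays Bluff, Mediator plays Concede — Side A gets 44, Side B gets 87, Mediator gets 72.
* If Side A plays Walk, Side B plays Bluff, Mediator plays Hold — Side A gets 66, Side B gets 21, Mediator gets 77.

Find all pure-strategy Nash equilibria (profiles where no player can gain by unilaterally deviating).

For each strategy profile, look for a profitable unilateral deviation.
(Push, Walk, Concede): Side A can switch to Walk (35 → 80). Not NE.
(Push, Walk, Hold): Side A can switch to Walk (70 → 88). Not NE.
(Push, Bluff, Concede): Side A can switch to Walk (44 → 85). Not NE.
(Push, Bluff, Hold): Side A gets 77, best alternative 66; Side B gets 60, best alternative 51; Mediator gets 74, best alternative 72. No profitable deviation — NE.
(Walk, Walk, Concede): Side B can switch to Bluff (62 → 80). Not NE.
(Walk, Walk, Hold): Side A gets 88, best alternative 70; Side B gets 46, best alternative 21; Mediator gets 94, best alternative 69. No profitable deviation — NE.
(Walk, Bluff, Concede): Side A gets 85, best alternative 44; Side B gets 80, best alternative 62; Mediator gets 85, best alternative 77. No profitable deviation — NE.
(Walk, Bluff, Hold): Side A can switch to Push (66 → 77). Not NE.

Pure-strategy Nash equilibria: (Push, Bluff, Hold) and (Walk, Walk, Hold) and (Walk, Bluff, Concede)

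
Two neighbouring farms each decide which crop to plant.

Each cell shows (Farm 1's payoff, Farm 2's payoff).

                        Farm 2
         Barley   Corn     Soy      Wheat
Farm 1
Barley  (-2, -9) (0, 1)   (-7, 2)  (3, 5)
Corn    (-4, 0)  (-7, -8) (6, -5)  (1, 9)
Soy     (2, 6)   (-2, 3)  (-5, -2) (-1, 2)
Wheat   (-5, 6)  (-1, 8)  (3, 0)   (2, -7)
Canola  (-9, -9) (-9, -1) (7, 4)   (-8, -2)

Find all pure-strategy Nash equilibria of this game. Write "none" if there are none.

Mark each player's best response to every combination of opponents' strategies; a profile where every player is best-responding is a pure Nash equilibrium.
Farm 1 against Barley: payoffs -2, -4, 2, -5, -9 → best response Soy.
Farm 1 against Corn: payoffs 0, -7, -2, -1, -9 → best response Barley.
Farm 1 against Soy: payoffs -7, 6, -5, 3, 7 → best response Canola.
Farm 1 against Wheat: payoffs 3, 1, -1, 2, -8 → best response Barley.
Farm 2 against Barley: payoffs -9, 1, 2, 5 → best response Wheat.
Farm 2 against Corn: payoffs 0, -8, -5, 9 → best response Wheat.
Farm 2 against Soy: payoffs 6, 3, -2, 2 → best response Barley.
Farm 2 against Wheat: payoffs 6, 8, 0, -7 → best response Corn.
Farm 2 against Canola: payoffs -9, -1, 4, -2 → best response Soy.
Mutual best responses: (Barley, Wheat); (Soy, Barley); (Canola, Soy).

Pure-strategy Nash equilibria: (Barley, Wheat); (Soy, Barley); (Canola, Soy)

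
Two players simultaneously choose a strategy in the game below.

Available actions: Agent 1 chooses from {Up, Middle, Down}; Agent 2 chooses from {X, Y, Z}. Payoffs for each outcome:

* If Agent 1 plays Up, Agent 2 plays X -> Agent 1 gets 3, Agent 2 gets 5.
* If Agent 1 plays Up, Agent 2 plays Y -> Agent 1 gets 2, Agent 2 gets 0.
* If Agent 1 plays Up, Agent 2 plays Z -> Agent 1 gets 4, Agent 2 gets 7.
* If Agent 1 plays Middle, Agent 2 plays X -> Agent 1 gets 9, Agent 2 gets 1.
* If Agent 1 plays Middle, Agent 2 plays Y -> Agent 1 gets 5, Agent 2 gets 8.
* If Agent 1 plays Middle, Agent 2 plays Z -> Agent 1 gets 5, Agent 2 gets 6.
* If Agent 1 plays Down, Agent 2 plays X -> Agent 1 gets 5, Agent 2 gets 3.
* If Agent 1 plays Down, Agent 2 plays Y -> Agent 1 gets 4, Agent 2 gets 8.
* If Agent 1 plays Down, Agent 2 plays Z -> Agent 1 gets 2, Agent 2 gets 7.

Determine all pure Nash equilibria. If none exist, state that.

(Up, X): Agent 1 can switch to Middle (3 → 9). Not NE.
(Up, Y): Agent 1 can switch to Middle (2 → 5). Not NE.
(Up, Z): Agent 1 can switch to Middle (4 → 5). Not NE.
(Middle, X): Agent 2 can switch to Y (1 → 8). Not NE.
(Middle, Y): Agent 1 gets 5, best alternative 4; Agent 2 gets 8, best alternative 6. No profitable deviation — NE.
(Middle, Z): Agent 2 can switch to Y (6 → 8). Not NE.
(Down, X): Agent 1 can switch to Middle (5 → 9). Not NE.
(Down, Y): Agent 1 can switch to Middle (4 → 5). Not NE.
(Down, Z): Agent 1 can switch to Up (2 → 4). Not NE.

(Middle, Y)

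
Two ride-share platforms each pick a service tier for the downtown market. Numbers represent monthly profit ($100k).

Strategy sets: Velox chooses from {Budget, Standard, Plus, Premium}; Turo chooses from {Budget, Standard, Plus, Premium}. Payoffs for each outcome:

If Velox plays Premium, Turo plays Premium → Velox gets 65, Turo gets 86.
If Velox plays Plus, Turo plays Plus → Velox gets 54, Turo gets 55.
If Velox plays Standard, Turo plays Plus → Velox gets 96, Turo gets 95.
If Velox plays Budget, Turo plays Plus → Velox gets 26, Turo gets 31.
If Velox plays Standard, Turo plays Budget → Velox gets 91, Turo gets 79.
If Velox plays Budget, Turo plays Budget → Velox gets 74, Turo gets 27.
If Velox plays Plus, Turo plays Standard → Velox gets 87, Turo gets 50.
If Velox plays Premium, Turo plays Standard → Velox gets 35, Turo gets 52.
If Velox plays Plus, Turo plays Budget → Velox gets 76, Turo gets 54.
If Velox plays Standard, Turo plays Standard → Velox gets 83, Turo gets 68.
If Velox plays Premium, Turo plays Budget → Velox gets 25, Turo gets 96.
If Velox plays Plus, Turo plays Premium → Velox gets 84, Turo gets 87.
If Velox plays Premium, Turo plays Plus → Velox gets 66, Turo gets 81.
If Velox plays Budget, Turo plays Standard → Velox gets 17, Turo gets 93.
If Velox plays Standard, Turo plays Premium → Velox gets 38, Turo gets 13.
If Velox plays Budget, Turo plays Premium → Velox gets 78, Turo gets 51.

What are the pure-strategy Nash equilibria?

Velox against Budget: payoffs 74, 91, 76, 25 → best response Standard.
Velox against Standard: payoffs 17, 83, 87, 35 → best response Plus.
Velox against Plus: payoffs 26, 96, 54, 66 → best response Standard.
Velox against Premium: payoffs 78, 38, 84, 65 → best response Plus.
Turo against Budget: payoffs 27, 93, 31, 51 → best response Standard.
Turo against Standard: payoffs 79, 68, 95, 13 → best response Plus.
Turo against Plus: payoffs 54, 50, 55, 87 → best response Premium.
Turo against Premium: payoffs 96, 52, 81, 86 → best response Budget.
Mutual best responses: (Standard, Plus); (Plus, Premium).

The pure Nash equilibria are (Standard, Plus); (Plus, Premium).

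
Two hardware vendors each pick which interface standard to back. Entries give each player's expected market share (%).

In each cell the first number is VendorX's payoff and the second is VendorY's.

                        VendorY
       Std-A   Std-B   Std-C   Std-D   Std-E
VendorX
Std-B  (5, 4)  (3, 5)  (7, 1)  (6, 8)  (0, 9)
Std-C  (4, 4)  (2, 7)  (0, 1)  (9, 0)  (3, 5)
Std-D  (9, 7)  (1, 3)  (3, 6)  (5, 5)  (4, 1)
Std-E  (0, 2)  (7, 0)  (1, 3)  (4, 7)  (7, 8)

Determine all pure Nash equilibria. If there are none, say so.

The pure Nash equilibria are (Std-D, Std-A) and (Std-E, Std-E).

VendorX against Std-A: payoffs 5, 4, 9, 0 → best response Std-D.
VendorX against Std-B: payoffs 3, 2, 1, 7 → best response Std-E.
VendorX against Std-C: payoffs 7, 0, 3, 1 → best response Std-B.
VendorX against Std-D: payoffs 6, 9, 5, 4 → best response Std-C.
VendorX against Std-E: payoffs 0, 3, 4, 7 → best response Std-E.
VendorY against Std-B: payoffs 4, 5, 1, 8, 9 → best response Std-E.
VendorY against Std-C: payoffs 4, 7, 1, 0, 5 → best response Std-B.
VendorY against Std-D: payoffs 7, 3, 6, 5, 1 → best response Std-A.
VendorY against Std-E: payoffs 2, 0, 3, 7, 8 → best response Std-E.
Mutual best responses: (Std-D, Std-A); (Std-E, Std-E).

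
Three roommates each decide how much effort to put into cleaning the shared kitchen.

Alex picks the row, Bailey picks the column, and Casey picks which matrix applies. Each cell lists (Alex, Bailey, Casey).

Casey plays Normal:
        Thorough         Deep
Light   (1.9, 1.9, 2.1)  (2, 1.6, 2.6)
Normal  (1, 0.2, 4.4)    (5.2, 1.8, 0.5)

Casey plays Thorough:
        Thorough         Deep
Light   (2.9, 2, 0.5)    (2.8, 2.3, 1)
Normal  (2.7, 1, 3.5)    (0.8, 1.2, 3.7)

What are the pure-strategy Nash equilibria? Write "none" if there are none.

The unique pure-strategy Nash equilibrium is (Light, Thorough, Normal).

Check each profile: it is a Nash equilibrium iff no player can strictly gain by switching unilaterally.
(Light, Thorough, Normal): Alex gets 1.9, best alternative 1; Bailey gets 1.9, best alternative 1.6; Casey gets 2.1, best alternative 0.5. No profitable deviation — NE.
(Light, Thorough, Thorough): Bailey can switch to Deep (2 → 2.3). Not NE.
(Light, Deep, Normal): Alex can switch to Normal (2 → 5.2). Not NE.
(Light, Deep, Thorough): Casey can switch to Normal (1 → 2.6). Not NE.
(Normal, Thorough, Normal): Alex can switch to Light (1 → 1.9). Not NE.
(Normal, Thorough, Thorough): Alex can switch to Light (2.7 → 2.9). Not NE.
(Normal, Deep, Normal): Casey can switch to Thorough (0.5 → 3.7). Not NE.
(Normal, Deep, Thorough): Alex can switch to Light (0.8 → 2.8). Not NE.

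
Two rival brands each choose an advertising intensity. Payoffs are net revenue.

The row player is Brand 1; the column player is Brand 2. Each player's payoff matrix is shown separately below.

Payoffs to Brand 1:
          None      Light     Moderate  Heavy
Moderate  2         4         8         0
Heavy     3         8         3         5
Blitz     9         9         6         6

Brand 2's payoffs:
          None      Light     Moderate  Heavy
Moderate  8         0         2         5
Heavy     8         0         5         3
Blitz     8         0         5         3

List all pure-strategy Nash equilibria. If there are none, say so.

Check each profile: it is a Nash equilibrium iff no player can strictly gain by switching unilaterally.
(Moderate, None): Brand 1 can switch to Heavy (2 → 3). Not NE.
(Moderate, Light): Brand 1 can switch to Heavy (4 → 8). Not NE.
(Moderate, Moderate): Brand 2 can switch to None (2 → 8). Not NE.
(Moderate, Heavy): Brand 1 can switch to Heavy (0 → 5). Not NE.
(Heavy, None): Brand 1 can switch to Blitz (3 → 9). Not NE.
(Heavy, Light): Brand 1 can switch to Blitz (8 → 9). Not NE.
(Heavy, Moderate): Brand 1 can switch to Moderate (3 → 8). Not NE.
(Heavy, Heavy): Brand 1 can switch to Blitz (5 → 6). Not NE.
(Blitz, None): Brand 1 gets 9, best alternative 3; Brand 2 gets 8, best alternative 5. No profitable deviation — NE.
(Blitz, Light): Brand 2 can switch to None (0 → 8). Not NE.
(Blitz, Moderate): Brand 1 can switch to Moderate (6 → 8). Not NE.
(Blitz, Heavy): Brand 2 can switch to None (3 → 8). Not NE.

Pure NE: (Blitz, None)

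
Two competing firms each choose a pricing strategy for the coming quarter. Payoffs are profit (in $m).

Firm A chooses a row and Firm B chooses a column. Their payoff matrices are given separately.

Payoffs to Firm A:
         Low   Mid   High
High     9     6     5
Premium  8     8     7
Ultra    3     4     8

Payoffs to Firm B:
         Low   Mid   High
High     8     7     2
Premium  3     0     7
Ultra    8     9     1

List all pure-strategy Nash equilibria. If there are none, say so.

Pure NE: (High, Low)

For each strategy profile, look for a profitable unilateral deviation.
(High, Low): Firm A gets 9, best alternative 8; Firm B gets 8, best alternative 7. No profitable deviation — NE.
(High, Mid): Firm A can switch to Premium (6 → 8). Not NE.
(High, High): Firm A can switch to Premium (5 → 7). Not NE.
(Premium, Low): Firm A can switch to High (8 → 9). Not NE.
(Premium, Mid): Firm B can switch to Low (0 → 3). Not NE.
(Premium, High): Firm A can switch to Ultra (7 → 8). Not NE.
(Ultra, Low): Firm A can switch to High (3 → 9). Not NE.
(Ultra, Mid): Firm A can switch to High (4 → 6). Not NE.
(Ultra, High): Firm B can switch to Low (1 → 8). Not NE.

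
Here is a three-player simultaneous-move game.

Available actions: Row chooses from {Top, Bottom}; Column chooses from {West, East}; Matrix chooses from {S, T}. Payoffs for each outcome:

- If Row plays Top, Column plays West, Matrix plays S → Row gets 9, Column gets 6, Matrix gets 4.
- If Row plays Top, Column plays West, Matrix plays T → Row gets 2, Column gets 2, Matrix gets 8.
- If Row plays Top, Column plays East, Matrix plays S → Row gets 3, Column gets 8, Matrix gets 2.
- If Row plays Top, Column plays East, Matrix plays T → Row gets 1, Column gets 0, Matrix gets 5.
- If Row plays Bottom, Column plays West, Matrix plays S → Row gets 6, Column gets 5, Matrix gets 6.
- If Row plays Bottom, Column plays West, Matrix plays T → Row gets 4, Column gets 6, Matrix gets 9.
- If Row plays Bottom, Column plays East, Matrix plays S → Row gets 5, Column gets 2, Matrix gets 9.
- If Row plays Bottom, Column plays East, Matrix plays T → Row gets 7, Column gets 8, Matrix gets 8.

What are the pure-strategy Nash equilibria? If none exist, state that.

(Top, West, S): Column can switch to East (6 → 8). Not NE.
(Top, West, T): Row can switch to Bottom (2 → 4). Not NE.
(Top, East, S): Row can switch to Bottom (3 → 5). Not NE.
(Top, East, T): Row can switch to Bottom (1 → 7). Not NE.
(Bottom, West, S): Row can switch to Top (6 → 9). Not NE.
(Bottom, West, T): Column can switch to East (6 → 8). Not NE.
(The remaining 2 profiles each have a profitable deviation by the same check.)

No pure-strategy Nash equilibrium.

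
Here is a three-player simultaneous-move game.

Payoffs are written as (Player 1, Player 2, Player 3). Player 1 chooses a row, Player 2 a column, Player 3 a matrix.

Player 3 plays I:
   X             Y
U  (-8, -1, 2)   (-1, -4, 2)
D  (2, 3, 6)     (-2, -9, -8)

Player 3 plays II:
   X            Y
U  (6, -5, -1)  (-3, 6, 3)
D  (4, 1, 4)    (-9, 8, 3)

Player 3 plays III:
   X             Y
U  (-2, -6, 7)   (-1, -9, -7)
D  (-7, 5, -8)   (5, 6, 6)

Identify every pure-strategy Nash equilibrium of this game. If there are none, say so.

(U, X, III) and (U, Y, II) and (D, X, I) and (D, Y, III)

Player 1 against (X, I): payoffs -8, 2 → best response D.
Player 1 against (X, II): payoffs 6, 4 → best response U.
Player 1 against (X, III): payoffs -2, -7 → best response U.
Player 1 against (Y, I): payoffs -1, -2 → best response U.
Player 1 against (Y, II): payoffs -3, -9 → best response U.
Player 1 against (Y, III): payoffs -1, 5 → best response D.
Player 2 against (U, I): payoffs -1, -4 → best response X.
Player 2 against (U, II): payoffs -5, 6 → best response Y.
Player 2 against (U, III): payoffs -6, -9 → best response X.
Player 2 against (D, I): payoffs 3, -9 → best response X.
Player 2 against (D, II): payoffs 1, 8 → best response Y.
Player 2 against (D, III): payoffs 5, 6 → best response Y.
Player 3 against (U, X): payoffs 2, -1, 7 → best response III.
Player 3 against (U, Y): payoffs 2, 3, -7 → best response II.
Player 3 against (D, X): payoffs 6, 4, -8 → best response I.
Player 3 against (D, Y): payoffs -8, 3, 6 → best response III.
Mutual best responses: (U, X, III); (U, Y, II); (D, X, I); (D, Y, III).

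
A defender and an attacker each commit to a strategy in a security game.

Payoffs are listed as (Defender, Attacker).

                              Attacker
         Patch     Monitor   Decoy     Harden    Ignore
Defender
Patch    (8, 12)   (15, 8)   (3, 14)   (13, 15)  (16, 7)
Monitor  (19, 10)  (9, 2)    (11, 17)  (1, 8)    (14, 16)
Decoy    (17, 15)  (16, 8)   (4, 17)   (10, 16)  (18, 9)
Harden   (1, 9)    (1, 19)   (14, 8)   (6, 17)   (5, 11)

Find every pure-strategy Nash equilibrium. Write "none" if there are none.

Pure NE: (Patch, Harden)

(Patch, Patch): Defender can switch to Monitor (8 → 19). Not NE.
(Patch, Monitor): Defender can switch to Decoy (15 → 16). Not NE.
(Patch, Decoy): Defender can switch to Monitor (3 → 11). Not NE.
(Patch, Harden): Defender gets 13, best alternative 10; Attacker gets 15, best alternative 14. No profitable deviation — NE.
(Patch, Ignore): Defender can switch to Decoy (16 → 18). Not NE.
(Monitor, Patch): Attacker can switch to Decoy (10 → 17). Not NE.
(Monitor, Monitor): Defender can switch to Patch (9 → 15). Not NE.
(The remaining 13 profiles each have a profitable deviation by the same check.)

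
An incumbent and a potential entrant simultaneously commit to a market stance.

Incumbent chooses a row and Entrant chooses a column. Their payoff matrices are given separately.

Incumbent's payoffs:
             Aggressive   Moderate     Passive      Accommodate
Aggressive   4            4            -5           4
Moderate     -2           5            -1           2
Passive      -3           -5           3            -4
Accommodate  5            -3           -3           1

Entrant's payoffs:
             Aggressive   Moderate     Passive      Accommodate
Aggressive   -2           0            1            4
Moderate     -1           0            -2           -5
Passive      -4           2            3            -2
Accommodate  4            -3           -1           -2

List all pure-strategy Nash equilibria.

Pure-strategy Nash equilibria: (Aggressive, Accommodate), (Moderate, Moderate), (Passive, Passive), (Accommodate, Aggressive)

Incumbent against Aggressive: payoffs 4, -2, -3, 5 → best response Accommodate.
Incumbent against Moderate: payoffs 4, 5, -5, -3 → best response Moderate.
Incumbent against Passive: payoffs -5, -1, 3, -3 → best response Passive.
Incumbent against Accommodate: payoffs 4, 2, -4, 1 → best response Aggressive.
Entrant against Aggressive: payoffs -2, 0, 1, 4 → best response Accommodate.
Entrant against Moderate: payoffs -1, 0, -2, -5 → best response Moderate.
Entrant against Passive: payoffs -4, 2, 3, -2 → best response Passive.
Entrant against Accommodate: payoffs 4, -3, -1, -2 → best response Aggressive.
Mutual best responses: (Aggressive, Accommodate); (Moderate, Moderate); (Passive, Passive); (Accommodate, Aggressive).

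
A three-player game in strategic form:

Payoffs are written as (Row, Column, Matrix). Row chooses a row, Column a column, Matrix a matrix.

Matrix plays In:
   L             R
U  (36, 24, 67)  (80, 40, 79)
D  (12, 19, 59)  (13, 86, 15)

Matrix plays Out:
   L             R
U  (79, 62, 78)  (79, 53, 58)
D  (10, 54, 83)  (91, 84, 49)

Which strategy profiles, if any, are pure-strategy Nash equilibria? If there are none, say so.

Row against (L, In): payoffs 36, 12 → best response U.
Row against (L, Out): payoffs 79, 10 → best response U.
Row against (R, In): payoffs 80, 13 → best response U.
Row against (R, Out): payoffs 79, 91 → best response D.
Column against (U, In): payoffs 24, 40 → best response R.
Column against (U, Out): payoffs 62, 53 → best response L.
Column against (D, In): payoffs 19, 86 → best response R.
Column against (D, Out): payoffs 54, 84 → best response R.
Matrix against (U, L): payoffs 67, 78 → best response Out.
Matrix against (U, R): payoffs 79, 58 → best response In.
Matrix against (D, L): payoffs 59, 83 → best response Out.
Matrix against (D, R): payoffs 15, 49 → best response Out.
Mutual best responses: (U, L, Out); (U, R, In); (D, R, Out).

Pure-strategy Nash equilibria: (U, L, Out), (U, R, In), (D, R, Out)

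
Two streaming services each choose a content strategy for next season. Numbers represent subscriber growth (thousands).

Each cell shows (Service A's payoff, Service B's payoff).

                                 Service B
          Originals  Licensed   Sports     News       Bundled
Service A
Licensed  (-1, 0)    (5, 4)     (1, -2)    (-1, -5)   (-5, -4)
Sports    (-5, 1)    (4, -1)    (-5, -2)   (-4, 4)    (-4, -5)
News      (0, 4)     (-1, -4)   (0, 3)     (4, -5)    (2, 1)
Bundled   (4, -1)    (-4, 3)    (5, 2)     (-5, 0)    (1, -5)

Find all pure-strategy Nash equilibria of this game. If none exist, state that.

The unique pure-strategy Nash equilibrium is (Licensed, Licensed).

(Licensed, Originals): Service A can switch to News (-1 → 0). Not NE.
(Licensed, Licensed): Service A gets 5, best alternative 4; Service B gets 4, best alternative 0. No profitable deviation — NE.
(Licensed, Sports): Service A can switch to Bundled (1 → 5). Not NE.
(Licensed, News): Service A can switch to News (-1 → 4). Not NE.
(Licensed, Bundled): Service A can switch to Sports (-5 → -4). Not NE.
(Sports, Originals): Service A can switch to Licensed (-5 → -1). Not NE.
(Sports, Licensed): Service A can switch to Licensed (4 → 5). Not NE.
(Sports, Sports): Service A can switch to Licensed (-5 → 1). Not NE.
(Sports, News): Service A can switch to Licensed (-4 → -1). Not NE.
(Sports, Bundled): Service A can switch to News (-4 → 2). Not NE.
(News, Originals): Service A can switch to Bundled (0 → 4). Not NE.
(The remaining 9 profiles each have a profitable deviation by the same check.)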